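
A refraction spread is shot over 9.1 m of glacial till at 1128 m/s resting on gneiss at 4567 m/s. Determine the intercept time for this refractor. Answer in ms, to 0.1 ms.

θ_c = arcsin(V₁/V₂) = arcsin(1128/4567) = 14.30°; cos θ_c = 0.9690.
tᵢ = 2h·cos θ_c / V₁ = 2·9.1·0.9690 / 1128 = 0.01563 s.

15.6 ms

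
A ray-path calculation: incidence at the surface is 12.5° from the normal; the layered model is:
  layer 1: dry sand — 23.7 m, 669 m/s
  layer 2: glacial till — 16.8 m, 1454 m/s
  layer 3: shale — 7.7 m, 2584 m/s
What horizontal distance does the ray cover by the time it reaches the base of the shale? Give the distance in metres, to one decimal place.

Apply Snell's law at each interface; in layer i the horizontal offset is hᵢ·tan θᵢ.
Layer 1: θ = 12.50°; offset = 23.7·tan 12.50° = 5.254 m.
Layer 2: sin θ = 1454·sin 12.5°/669 = 0.4704, θ = 28.06°; offset = 16.8·tan 28.06° = 8.956 m.
Layer 3: sin θ = 2584·sin 12.5°/669 = 0.8360, θ = 56.72°; offset = 7.7·tan 56.72° = 11.731 m.
Total horizontal offset = 25.941 m.

25.9 m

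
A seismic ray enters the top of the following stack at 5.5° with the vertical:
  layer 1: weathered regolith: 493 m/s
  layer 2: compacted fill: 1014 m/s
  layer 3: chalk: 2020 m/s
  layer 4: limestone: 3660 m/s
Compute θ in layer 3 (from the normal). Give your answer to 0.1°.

Ray parameter p = sin 5.5° / 493 = 1.9441e-04 s/m.
sin θ_3 = p·V_3 = 1.9441e-04 × 2020 = 0.3927.
θ_3 = 23.12° from the vertical.

23.1°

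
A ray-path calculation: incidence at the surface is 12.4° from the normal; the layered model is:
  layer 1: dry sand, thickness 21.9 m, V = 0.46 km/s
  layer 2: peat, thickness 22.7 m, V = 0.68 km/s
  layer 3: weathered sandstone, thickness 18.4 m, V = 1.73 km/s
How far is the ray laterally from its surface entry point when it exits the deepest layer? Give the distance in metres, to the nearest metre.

38 m

Ray parameter p = sin 12.4° / 0.46 km/s = 4.6682e-01 s/km.
Layer 1: θ = 12.40°; offset = 21.9·tan 12.40° = 4.815 m.
Layer 2: sin θ = p·0.68 = 0.3174 → θ = 18.51°; offset = 22.7·tan 18.51° = 7.599 m.
Layer 3: sin θ = p·1.73 = 0.8076 → θ = 53.86°; offset = 18.4·tan 53.86° = 25.197 m.
Σ offsets = 37.611 m.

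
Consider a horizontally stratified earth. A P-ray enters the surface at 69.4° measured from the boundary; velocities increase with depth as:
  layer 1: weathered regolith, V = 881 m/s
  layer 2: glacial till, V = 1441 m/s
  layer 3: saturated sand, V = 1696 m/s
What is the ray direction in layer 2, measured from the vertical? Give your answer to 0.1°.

35.1°

From the normal: θ₁ = 90° − 69.4° = 20.6°.
Ray parameter p = sin 20.6° / 881 = 3.9937e-04 s/m.
sin θ_2 = p·V_2 = 3.9937e-04 × 1441 = 0.5755.
θ_2 = arcsin 0.5755 = 35.13°.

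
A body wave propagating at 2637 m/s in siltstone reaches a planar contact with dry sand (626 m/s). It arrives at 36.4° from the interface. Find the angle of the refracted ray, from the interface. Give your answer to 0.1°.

Angle from the normal: 90° − 36.4° = 53.6°.
sin θ₁/V₁ = sin θ₂/V₂ ⇒ sin θ₂ = 626·sin 53.6°/2637 = 626·0.8049/2637 = 0.1911.
θ₂ = sin⁻¹(0.1911) = 11.02° (from vertical).
From the interface: 90° − 11.02° = 78.98°.

79.0°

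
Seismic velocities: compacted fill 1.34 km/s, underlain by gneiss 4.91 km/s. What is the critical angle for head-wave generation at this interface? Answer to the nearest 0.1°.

Critical incidence: sin θ_c = V₁/V₂ = 1.34/4.91 = 0.2729.
θ_c = arcsin 0.2729 = 15.84°.

15.8°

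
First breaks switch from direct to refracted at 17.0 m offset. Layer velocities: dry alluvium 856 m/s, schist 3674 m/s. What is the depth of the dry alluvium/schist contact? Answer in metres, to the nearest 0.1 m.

h = (x_cross/2)·√((V₂−V₁)/(V₂+V₁)).
(V₂−V₁)/(V₂+V₁) = (3674−856)/(3674+856) = 0.6221; √ = 0.7887.
h = (17.0/2)·0.7887 = 6.70 m.

6.7 m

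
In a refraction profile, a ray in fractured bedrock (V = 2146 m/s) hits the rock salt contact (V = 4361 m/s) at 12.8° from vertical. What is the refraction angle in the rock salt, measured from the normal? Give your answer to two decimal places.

26.76°

sin θ₁/V₁ = sin θ₂/V₂ ⇒ sin θ₂ = 4361·sin 12.8°/2146 = 4361·0.2215/2146 = 0.4502.
θ₂ = arcsin 0.4502 = 26.76° from the normal.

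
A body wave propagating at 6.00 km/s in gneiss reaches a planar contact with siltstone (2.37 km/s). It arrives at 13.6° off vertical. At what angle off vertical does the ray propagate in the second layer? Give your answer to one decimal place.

sin θ₁/V₁ = sin θ₂/V₂ ⇒ sin θ₂ = 2.37·sin 13.6°/6.00 = 2.37·0.2351/6.00 = 0.0929.
θ₂ = sin⁻¹(0.0929) = 5.33° (from vertical).

5.3°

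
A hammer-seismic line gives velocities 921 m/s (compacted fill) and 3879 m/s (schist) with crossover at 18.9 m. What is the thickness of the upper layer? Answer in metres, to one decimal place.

x_cross = 2h·√((V₂+V₁)/(V₂−V₁)) → h = x_cross / (2·√((V₂+V₁)/(V₂−V₁))).
√((V₂+V₁)/(V₂−V₁)) = √((3879+921)/(3879−921)) = 1.2739.
h = 18.9 / (2·1.2739) = 7.42 m.

7.4 m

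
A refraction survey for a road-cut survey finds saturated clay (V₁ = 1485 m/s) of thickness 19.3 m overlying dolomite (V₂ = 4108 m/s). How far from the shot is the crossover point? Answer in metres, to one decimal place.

56.4 m

θ_c = arcsin(1485/4108) = 21.19°, so cos θ_c = 0.9324 and tᵢ = 2h cos θ_c/V₁ = 0.0242 s.
At crossover x/V₁ = x/V₂ + tᵢ ⇒ x = tᵢ/(1/V₁ − 1/V₂) = 0.02424/(6.7340e-04 − 2.4343e-04) = 56.37 m.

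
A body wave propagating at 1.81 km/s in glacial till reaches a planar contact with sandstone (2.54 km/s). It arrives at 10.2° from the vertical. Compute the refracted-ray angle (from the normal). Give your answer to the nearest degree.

14°

Snell's law: sin θ₂ = (V₂/V₁)·sin θ₁ = (2.54/1.81)·sin 10.2° = 0.2485.
θ₂ = arcsin 0.2485 = 14.39° from the normal.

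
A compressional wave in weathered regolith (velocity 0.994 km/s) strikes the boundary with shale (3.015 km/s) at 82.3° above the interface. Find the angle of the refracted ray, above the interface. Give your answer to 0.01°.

66.02°

Convert to the normal: θ₁ = 90° − 82.3° = 7.7°.
sin θ₁/V₁ = sin θ₂/V₂ ⇒ sin θ₂ = 3.015·sin 7.7°/0.994 = 3.015·0.1340/0.994 = 0.4064.
θ₂ = arcsin 0.4064 = 23.98° from the normal.
From the interface: 90° − 23.98° = 66.02°.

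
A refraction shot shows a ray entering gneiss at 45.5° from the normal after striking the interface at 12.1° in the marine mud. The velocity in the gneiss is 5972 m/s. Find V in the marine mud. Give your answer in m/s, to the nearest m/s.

Snell's law: sin 12.1°/V₁ = sin 45.5°/V₂.
V₁ = V₂·sin 12.1°/sin 45.5° = 5972 × 0.2939 = 1755.12 m/s.

1755 m/s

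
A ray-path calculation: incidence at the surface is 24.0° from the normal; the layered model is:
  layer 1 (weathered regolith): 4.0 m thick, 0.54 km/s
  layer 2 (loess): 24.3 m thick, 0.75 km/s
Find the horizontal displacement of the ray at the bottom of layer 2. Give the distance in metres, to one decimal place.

Ray parameter p = sin 24.0° / 0.54 km/s = 7.5322e-01 s/km.
Layer 1: θ = 24.00°; offset = 4.0·tan 24.00° = 1.781 m.
Layer 2: sin θ = p·0.75 = 0.5649 → θ = 34.40°; offset = 24.3·tan 34.40° = 16.636 m.
Summing the layer offsets gives 18.417 m.

18.4 m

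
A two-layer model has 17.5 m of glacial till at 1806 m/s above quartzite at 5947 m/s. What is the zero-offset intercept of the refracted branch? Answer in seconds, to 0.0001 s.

0.0185 s

θ_c = arcsin(V₁/V₂) = arcsin(1806/5947) = 17.68°; cos θ_c = 0.9528.
tᵢ = 2h·cos θ_c / V₁ = 2·17.5·0.9528 / 1806 = 0.01846 s.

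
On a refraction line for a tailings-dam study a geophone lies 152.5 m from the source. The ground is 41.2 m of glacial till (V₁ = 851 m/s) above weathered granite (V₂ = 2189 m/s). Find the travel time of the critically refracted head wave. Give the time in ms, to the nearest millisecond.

159 ms

θ_c = arcsin(V₁/V₂) = arcsin(851/2189) = 22.88°, cos θ_c = 0.9213.
Intercept time tᵢ = 2h cos θ_c / V₁ = 2·41.2·0.9213/851 = 0.08921 s.
t = x/V₂ + tᵢ = 152.5/2189 + 0.08921 = 0.15888 s.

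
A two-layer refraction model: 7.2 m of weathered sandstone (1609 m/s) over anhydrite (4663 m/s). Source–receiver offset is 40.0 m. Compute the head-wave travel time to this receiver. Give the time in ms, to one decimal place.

17.0 ms

t = x/V₂ + 2h·√(V₂²−V₁²)/(V₁V₂).
√(V₂²−V₁²) = √(4663²−1609²) = 4376.6 m/s; delay term = 2·7.2·4376.6/(1609·4663) = 0.00840 s.
t = 40.0/4663 + 0.00840 = 0.01698 s.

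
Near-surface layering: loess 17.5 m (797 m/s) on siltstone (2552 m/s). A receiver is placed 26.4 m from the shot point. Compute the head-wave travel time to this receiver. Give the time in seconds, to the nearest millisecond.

t = x/V₂ + 2h·√(V₂²−V₁²)/(V₁V₂).
√(V₂²−V₁²) = √(2552²−797²) = 2424.4 m/s; delay term = 2·17.5·2424.4/(797·2552) = 0.04172 s.
t = 26.4/2552 + 0.04172 = 0.05206 s.

0.052 s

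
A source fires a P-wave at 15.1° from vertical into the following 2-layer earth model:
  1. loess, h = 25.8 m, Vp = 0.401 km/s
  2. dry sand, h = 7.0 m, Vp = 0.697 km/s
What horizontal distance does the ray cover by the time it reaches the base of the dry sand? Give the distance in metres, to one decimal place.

p = sin θ₁/V₁ = sin 15.1°/0.401 = 6.4964e-01 s/km is conserved through the stack.
Layer 1: θ = 15.10°; offset = 25.8·tan 15.10° = 6.961 m.
Layer 2: sin θ = p·0.697 = 0.4528 → θ = 26.92°; offset = 7.0·tan 26.92° = 3.555 m.
Total horizontal offset = 10.516 m.

10.5 m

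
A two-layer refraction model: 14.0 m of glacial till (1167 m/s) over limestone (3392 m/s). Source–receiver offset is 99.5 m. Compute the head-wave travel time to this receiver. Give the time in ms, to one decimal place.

t = x/V₂ + 2h·√(V₂²−V₁²)/(V₁V₂).
√(V₂²−V₁²) = √(3392²−1167²) = 3184.9 m/s; delay term = 2·14.0·3184.9/(1167·3392) = 0.02253 s.
t = 99.5/3392 + 0.02253 = 0.05186 s.

51.9 ms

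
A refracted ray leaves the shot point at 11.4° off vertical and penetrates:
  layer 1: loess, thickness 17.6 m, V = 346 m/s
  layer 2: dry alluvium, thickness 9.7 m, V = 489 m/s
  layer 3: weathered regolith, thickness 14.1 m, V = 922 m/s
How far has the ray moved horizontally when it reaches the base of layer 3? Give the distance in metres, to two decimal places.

Ray parameter p = sin 11.4° / 346 m/s = 5.7126e-04 s/m.
Layer 1: θ = 11.40°; offset = 17.6·tan 11.40° = 3.5488 m.
Layer 2: sin θ = p·489 = 0.2793 → θ = 16.22°; offset = 9.7·tan 16.22° = 2.8220 m.
Layer 3: sin θ = p·922 = 0.5267 → θ = 31.78°; offset = 14.1·tan 31.78° = 8.7366 m.
Σ offsets = 15.1074 m.

15.11 m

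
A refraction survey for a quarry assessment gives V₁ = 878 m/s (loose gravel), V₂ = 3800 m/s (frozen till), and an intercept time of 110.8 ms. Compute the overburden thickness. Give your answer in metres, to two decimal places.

49.99 m

θ_c = arcsin(878/3800) = 13.36°; cos θ_c = 0.9729.
tᵢ = 2h cos θ_c/V₁ ⇒ h = tᵢ·V₁/(2 cos θ_c) = 0.1108·878/(2·0.9729) = 49.99 m.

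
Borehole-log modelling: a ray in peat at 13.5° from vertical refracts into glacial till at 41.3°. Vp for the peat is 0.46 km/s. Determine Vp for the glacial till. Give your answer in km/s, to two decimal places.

1.30 km/s

sin 13.5° = 0.2334; sin 41.3° = 0.6600.
V₂ = V₁·(sin θ₂/sin θ₁) = 0.46·(0.6600/0.2334) = 1.30 km/s.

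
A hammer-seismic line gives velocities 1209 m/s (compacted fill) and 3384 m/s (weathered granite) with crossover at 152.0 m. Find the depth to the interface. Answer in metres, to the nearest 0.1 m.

52.3 m

h = (x_cross/2)·√((V₂−V₁)/(V₂+V₁)).
(V₂−V₁)/(V₂+V₁) = (3384−1209)/(3384+1209) = 0.4735; √ = 0.6881.
h = (152.0/2)·0.6881 = 52.30 m.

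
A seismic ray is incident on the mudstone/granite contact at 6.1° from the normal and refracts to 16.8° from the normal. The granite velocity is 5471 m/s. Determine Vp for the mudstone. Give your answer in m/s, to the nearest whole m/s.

Snell's law: sin 6.1°/V₁ = sin 16.8°/V₂.
V₁ = V₂·sin 6.1°/sin 16.8° = 5471 × 0.3677 = 2011.44 m/s.

2011 m/s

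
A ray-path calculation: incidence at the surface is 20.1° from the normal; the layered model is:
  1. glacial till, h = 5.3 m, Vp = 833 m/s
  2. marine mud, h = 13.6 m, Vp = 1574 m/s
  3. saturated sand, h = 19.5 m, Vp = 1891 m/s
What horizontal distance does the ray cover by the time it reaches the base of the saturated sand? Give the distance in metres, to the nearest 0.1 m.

Apply Snell's law at each interface; in layer i the horizontal offset is hᵢ·tan θᵢ.
Layer 1: θ = 20.10°; offset = 5.3·tan 20.10° = 1.940 m.
Layer 2: sin θ = 1574·sin 20.1°/833 = 0.6494, θ = 40.49°; offset = 13.6·tan 40.49° = 11.613 m.
Layer 3: sin θ = 1891·sin 20.1°/833 = 0.7801, θ = 51.27°; offset = 19.5·tan 51.27° = 24.317 m.
Summing the layer offsets gives 37.870 m.

37.9 m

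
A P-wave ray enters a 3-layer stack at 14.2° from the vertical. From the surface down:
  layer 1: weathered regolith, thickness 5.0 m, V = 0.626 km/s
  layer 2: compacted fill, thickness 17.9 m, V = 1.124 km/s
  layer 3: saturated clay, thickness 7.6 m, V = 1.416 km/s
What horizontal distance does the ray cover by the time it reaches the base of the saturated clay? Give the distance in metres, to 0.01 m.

p = sin θ₁/V₁ = sin 14.2°/0.626 = 3.9186e-01 s/km is conserved through the stack.
Layer 1: θ = 14.20°; offset = 5.0·tan 14.20° = 1.2652 m.
Layer 2: sin θ = p·1.124 = 0.4405 → θ = 26.13°; offset = 17.9·tan 26.13° = 8.7819 m.
Layer 3: sin θ = p·1.416 = 0.5549 → θ = 33.70°; offset = 7.6·tan 33.70° = 5.0690 m.
Σ offsets = 15.1161 m.

15.12 m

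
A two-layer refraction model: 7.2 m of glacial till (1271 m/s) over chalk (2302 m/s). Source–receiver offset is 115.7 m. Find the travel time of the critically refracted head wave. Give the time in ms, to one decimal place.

t = x/V₂ + 2h·√(V₂²−V₁²)/(V₁V₂).
√(V₂²−V₁²) = √(2302²−1271²) = 1919.3 m/s; delay term = 2·7.2·1919.3/(1271·2302) = 0.00945 s.
t = 115.7/2302 + 0.00945 = 0.05971 s.

59.7 ms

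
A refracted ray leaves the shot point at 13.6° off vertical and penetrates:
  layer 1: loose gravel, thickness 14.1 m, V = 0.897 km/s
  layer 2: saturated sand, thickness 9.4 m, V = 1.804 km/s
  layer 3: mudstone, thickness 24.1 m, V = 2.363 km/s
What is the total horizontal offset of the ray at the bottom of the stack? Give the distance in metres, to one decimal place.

27.5 m

Ray parameter p = sin 13.6° / 0.897 km/s = 2.6214e-01 s/km.
Layer 1: θ = 13.60°; offset = 14.1·tan 13.60° = 3.411 m.
Layer 2: sin θ = p·1.804 = 0.4729 → θ = 28.22°; offset = 9.4·tan 28.22° = 5.045 m.
Layer 3: sin θ = p·2.363 = 0.6194 → θ = 38.28°; offset = 24.1·tan 38.28° = 19.016 m.
Summing the layer offsets gives 27.473 m.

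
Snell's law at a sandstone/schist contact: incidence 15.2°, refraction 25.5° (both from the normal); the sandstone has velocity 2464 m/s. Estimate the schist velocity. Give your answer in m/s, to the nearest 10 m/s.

4050 m/s

Snell's law: sin 15.2°/V₁ = sin 25.5°/V₂.
V₂ = V₁·sin 25.5°/sin 15.2° = 2464 × 1.6420 = 4045.85 m/s.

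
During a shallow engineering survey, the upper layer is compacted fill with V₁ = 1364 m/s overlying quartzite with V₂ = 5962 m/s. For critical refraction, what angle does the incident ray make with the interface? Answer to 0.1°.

76.8°

Critical incidence: sin θ_c = V₁/V₂ = 1364/5962 = 0.2288.
θ_c = arcsin 0.2288 = 13.23°.
Measured from the interface: 90° − 13.23° = 76.77°.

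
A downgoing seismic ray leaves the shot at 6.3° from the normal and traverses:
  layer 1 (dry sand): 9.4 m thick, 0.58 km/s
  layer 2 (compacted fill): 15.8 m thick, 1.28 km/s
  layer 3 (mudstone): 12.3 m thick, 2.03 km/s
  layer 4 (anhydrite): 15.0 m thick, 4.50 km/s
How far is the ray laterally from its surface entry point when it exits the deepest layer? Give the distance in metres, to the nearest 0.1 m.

34.4 m

p = sin θ₁/V₁ = sin 6.3°/0.58 = 1.8920e-01 s/km is conserved through the stack.
Layer 1: θ = 6.30°; offset = 9.4·tan 6.30° = 1.038 m.
Layer 2: sin θ = p·1.28 = 0.2422 → θ = 14.01°; offset = 15.8·tan 14.01° = 3.944 m.
Layer 3: sin θ = p·2.03 = 0.3841 → θ = 22.59°; offset = 12.3·tan 22.59° = 5.116 m.
Layer 4: sin θ = p·4.50 = 0.8514 → θ = 58.36°; offset = 15.0·tan 58.36° = 24.347 m.
Summing the layer offsets gives 34.445 m.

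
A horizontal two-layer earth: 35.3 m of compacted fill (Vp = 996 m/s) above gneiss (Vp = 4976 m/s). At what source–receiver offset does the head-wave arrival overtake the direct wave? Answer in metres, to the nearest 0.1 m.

86.5 m

x_cross = 2h·√((V₂+V₁)/(V₂−V₁)).
(V₂+V₁)/(V₂−V₁) = (4976+996)/(4976−996) = 1.5005; √ = 1.2250.
x_cross = 2·35.3·1.2250 = 86.48 m.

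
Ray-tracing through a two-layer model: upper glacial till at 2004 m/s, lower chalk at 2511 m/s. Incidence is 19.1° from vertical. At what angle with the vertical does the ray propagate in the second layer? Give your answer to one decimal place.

sin θ₁/V₁ = sin θ₂/V₂ ⇒ sin θ₂ = 2511·sin 19.1°/2004 = 2511·0.3272/2004 = 0.4100.
θ₂ = sin⁻¹(0.4100) = 24.20° (from vertical).

24.2°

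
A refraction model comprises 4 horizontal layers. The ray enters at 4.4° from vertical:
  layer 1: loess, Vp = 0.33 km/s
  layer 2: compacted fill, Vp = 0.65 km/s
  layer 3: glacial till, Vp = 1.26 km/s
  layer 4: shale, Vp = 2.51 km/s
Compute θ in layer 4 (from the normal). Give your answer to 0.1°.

35.7°

Ray parameter p = sin 4.4° / 0.33 = 2.3248e-01 s/km.
sin θ_4 = p·V_4 = 2.3248e-01 × 2.51 = 0.5835.
θ_4 = arcsin 0.5835 = 35.70°.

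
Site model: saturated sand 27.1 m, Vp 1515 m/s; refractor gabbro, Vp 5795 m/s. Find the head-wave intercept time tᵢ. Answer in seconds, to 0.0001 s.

tᵢ = 2h·√(V₂²−V₁²)/(V₁V₂).
√(V₂²−V₁²) = √(5795²−1515²) = 5593.5 m/s.
tᵢ = 2·27.1·5593.5/(1515·5795) = 0.03453 s.

0.0345 s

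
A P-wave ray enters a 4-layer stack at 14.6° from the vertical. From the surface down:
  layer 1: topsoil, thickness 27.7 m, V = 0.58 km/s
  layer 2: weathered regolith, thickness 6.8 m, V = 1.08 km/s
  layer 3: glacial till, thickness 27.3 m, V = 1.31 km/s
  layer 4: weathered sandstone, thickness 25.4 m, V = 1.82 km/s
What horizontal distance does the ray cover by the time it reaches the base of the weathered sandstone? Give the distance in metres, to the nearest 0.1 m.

62.6 m

p = sin θ₁/V₁ = sin 14.6°/0.58 = 4.3460e-01 s/km is conserved through the stack.
Layer 1: θ = 14.60°; offset = 27.7·tan 14.60° = 7.215 m.
Layer 2: sin θ = p·1.08 = 0.4694 → θ = 27.99°; offset = 6.8·tan 27.99° = 3.615 m.
Layer 3: sin θ = p·1.31 = 0.5693 → θ = 34.70°; offset = 27.3·tan 34.70° = 18.906 m.
Layer 4: sin θ = p·1.82 = 0.7910 → θ = 52.28°; offset = 25.4·tan 52.28° = 32.836 m.
Summing the layer offsets gives 62.572 m.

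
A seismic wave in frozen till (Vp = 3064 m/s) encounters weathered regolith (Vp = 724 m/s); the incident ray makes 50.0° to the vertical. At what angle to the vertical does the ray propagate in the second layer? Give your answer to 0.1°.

sin θ₁/V₁ = sin θ₂/V₂ ⇒ sin θ₂ = 724·sin 50.0°/3064 = 724·0.7660/3064 = 0.1810.
θ₂ = arcsin 0.1810 = 10.43° from the normal.

10.4°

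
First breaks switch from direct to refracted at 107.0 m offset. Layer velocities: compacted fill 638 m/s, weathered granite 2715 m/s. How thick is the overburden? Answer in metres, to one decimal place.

x_cross = 2h·√((V₂+V₁)/(V₂−V₁)) → h = x_cross / (2·√((V₂+V₁)/(V₂−V₁))).
√((V₂+V₁)/(V₂−V₁)) = √((2715+638)/(2715−638)) = 1.2706.
h = 107.0 / (2·1.2706) = 42.11 m.

42.1 m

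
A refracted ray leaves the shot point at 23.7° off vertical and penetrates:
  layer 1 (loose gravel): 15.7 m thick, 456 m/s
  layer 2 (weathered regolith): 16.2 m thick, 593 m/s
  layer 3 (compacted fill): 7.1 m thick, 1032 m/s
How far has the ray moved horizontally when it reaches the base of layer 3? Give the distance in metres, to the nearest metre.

Ray parameter p = sin 23.7° / 456 m/s = 8.8146e-04 s/m.
Layer 1: θ = 23.70°; offset = 15.7·tan 23.70° = 6.892 m.
Layer 2: sin θ = p·593 = 0.5227 → θ = 31.51°; offset = 16.2·tan 31.51° = 9.933 m.
Layer 3: sin θ = p·1032 = 0.9097 → θ = 65.46°; offset = 7.1·tan 65.46° = 15.551 m.
Total horizontal offset = 32.375 m.

32 m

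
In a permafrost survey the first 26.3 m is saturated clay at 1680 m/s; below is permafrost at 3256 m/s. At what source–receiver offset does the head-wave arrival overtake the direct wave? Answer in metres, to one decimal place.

x_cross = 2h·√((V₂+V₁)/(V₂−V₁)).
(V₂+V₁)/(V₂−V₁) = (3256+1680)/(3256−1680) = 3.1320; √ = 1.7697.
x_cross = 2·26.3·1.7697 = 93.09 m.

93.1 m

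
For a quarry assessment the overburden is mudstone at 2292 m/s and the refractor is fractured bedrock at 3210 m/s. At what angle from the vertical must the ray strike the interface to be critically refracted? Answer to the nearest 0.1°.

45.6°

At critical incidence the refracted ray runs along the interface (θ₂ = 90°), so sin θ_c = V₁/V₂.
θ_c = arcsin(2292/3210) = arcsin 0.7140 = 45.56°.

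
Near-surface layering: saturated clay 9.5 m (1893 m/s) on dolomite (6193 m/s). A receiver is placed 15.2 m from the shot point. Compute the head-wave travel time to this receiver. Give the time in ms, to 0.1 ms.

θ_c = arcsin(V₁/V₂) = arcsin(1893/6193) = 17.80°, cos θ_c = 0.9521.
Intercept time tᵢ = 2h cos θ_c / V₁ = 2·9.5·0.9521/1893 = 0.00956 s.
t = x/V₂ + tᵢ = 15.2/6193 + 0.00956 = 0.01201 s.

12.0 ms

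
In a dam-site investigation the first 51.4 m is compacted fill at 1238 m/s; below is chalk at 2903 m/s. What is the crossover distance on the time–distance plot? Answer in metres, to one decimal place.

162.1 m

θ_c = arcsin(1238/2903) = 25.24°, so cos θ_c = 0.9045 and tᵢ = 2h cos θ_c/V₁ = 0.0751 s.
At crossover x/V₁ = x/V₂ + tᵢ ⇒ x = tᵢ/(1/V₁ − 1/V₂) = 0.07511/(8.0775e-04 − 3.4447e-04) = 162.12 m.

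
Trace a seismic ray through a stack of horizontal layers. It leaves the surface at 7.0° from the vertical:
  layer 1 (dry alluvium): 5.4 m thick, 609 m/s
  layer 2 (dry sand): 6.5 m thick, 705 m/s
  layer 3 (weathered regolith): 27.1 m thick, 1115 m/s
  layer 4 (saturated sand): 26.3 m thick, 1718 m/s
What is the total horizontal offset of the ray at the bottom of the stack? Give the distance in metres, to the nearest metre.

Ray parameter p = sin 7.0° / 609 m/s = 2.0011e-04 s/m.
Layer 1: θ = 7.00°; offset = 5.4·tan 7.00° = 0.663 m.
Layer 2: sin θ = p·705 = 0.1411 → θ = 8.11°; offset = 6.5·tan 8.11° = 0.926 m.
Layer 3: sin θ = p·1115 = 0.2231 → θ = 12.89°; offset = 27.1·tan 12.89° = 6.203 m.
Layer 4: sin θ = p·1718 = 0.3438 → θ = 20.11°; offset = 26.3·tan 20.11° = 9.629 m.
Σ offsets = 17.421 m.

17 m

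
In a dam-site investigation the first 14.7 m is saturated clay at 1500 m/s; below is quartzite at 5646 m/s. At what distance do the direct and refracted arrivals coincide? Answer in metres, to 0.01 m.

38.60 m

x_cross = 2h·√((V₂+V₁)/(V₂−V₁)).
(V₂+V₁)/(V₂−V₁) = (5646+1500)/(5646−1500) = 1.7236; √ = 1.3129.
x_cross = 2·14.7·1.3129 = 38.60 m.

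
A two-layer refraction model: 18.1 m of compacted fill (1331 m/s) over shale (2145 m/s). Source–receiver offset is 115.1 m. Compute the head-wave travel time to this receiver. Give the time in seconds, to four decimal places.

t = x/V₂ + 2h·√(V₂²−V₁²)/(V₁V₂).
√(V₂²−V₁²) = √(2145²−1331²) = 1682.1 m/s; delay term = 2·18.1·1682.1/(1331·2145) = 0.02133 s.
t = 115.1/2145 + 0.02133 = 0.07499 s.

0.0750 s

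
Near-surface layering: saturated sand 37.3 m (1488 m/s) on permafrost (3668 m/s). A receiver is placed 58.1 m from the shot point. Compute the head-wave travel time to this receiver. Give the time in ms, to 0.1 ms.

61.7 ms

t = x/V₂ + 2h·√(V₂²−V₁²)/(V₁V₂).
√(V₂²−V₁²) = √(3668²−1488²) = 3352.6 m/s; delay term = 2·37.3·3352.6/(1488·3668) = 0.04582 s.
t = 58.1/3668 + 0.04582 = 0.06166 s.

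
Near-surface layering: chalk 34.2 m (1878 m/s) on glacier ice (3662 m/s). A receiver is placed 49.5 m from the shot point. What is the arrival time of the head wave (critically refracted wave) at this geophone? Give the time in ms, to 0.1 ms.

44.8 ms

θ_c = arcsin(V₁/V₂) = arcsin(1878/3662) = 30.85°, cos θ_c = 0.8585.
Intercept time tᵢ = 2h cos θ_c / V₁ = 2·34.2·0.8585/1878 = 0.03127 s.
t = x/V₂ + tᵢ = 49.5/3662 + 0.03127 = 0.04478 s.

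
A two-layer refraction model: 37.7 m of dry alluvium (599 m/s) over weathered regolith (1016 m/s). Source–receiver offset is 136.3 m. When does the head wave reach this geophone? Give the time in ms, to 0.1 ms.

235.8 ms

t = x/V₂ + 2h·√(V₂²−V₁²)/(V₁V₂).
√(V₂²−V₁²) = √(1016²−599²) = 820.6 m/s; delay term = 2·37.7·820.6/(599·1016) = 0.10167 s.
t = 136.3/1016 + 0.10167 = 0.23583 s.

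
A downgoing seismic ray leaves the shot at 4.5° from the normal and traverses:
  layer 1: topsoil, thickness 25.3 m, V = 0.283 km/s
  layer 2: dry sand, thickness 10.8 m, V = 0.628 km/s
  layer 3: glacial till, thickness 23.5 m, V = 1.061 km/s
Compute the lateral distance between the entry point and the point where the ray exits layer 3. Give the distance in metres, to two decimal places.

11.13 m

Ray parameter p = sin 4.5° / 0.283 km/s = 2.7724e-01 s/km.
Layer 1: θ = 4.50°; offset = 25.3·tan 4.50° = 1.9912 m.
Layer 2: sin θ = p·0.628 = 0.1741 → θ = 10.03°; offset = 10.8·tan 10.03° = 1.9095 m.
Layer 3: sin θ = p·1.061 = 0.2942 → θ = 17.11°; offset = 23.5·tan 17.11° = 7.2326 m.
Summing the layer offsets gives 11.1332 m.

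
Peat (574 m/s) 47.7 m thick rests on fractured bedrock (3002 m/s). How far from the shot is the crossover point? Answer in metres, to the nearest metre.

116 m

θ_c = arcsin(574/3002) = 11.02°, so cos θ_c = 0.9815 and tᵢ = 2h cos θ_c/V₁ = 0.1631 s.
At crossover x/V₁ = x/V₂ + tᵢ ⇒ x = tᵢ/(1/V₁ − 1/V₂) = 0.16314/(1.7422e-03 − 3.3311e-04) = 115.78 m.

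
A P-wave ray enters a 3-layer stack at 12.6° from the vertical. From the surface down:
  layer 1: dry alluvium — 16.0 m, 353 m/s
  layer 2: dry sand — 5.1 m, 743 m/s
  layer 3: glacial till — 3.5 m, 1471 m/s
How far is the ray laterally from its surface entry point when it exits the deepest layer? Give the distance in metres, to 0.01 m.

Ray parameter p = sin 12.6° / 353 m/s = 6.1797e-04 s/m.
Layer 1: θ = 12.60°; offset = 16.0·tan 12.60° = 3.5764 m.
Layer 2: sin θ = p·743 = 0.4592 → θ = 27.33°; offset = 5.1·tan 27.33° = 2.6360 m.
Layer 3: sin θ = p·1471 = 0.9090 → θ = 65.37°; offset = 3.5·tan 65.37° = 7.6348 m.
Σ offsets = 13.8472 m.

13.85 m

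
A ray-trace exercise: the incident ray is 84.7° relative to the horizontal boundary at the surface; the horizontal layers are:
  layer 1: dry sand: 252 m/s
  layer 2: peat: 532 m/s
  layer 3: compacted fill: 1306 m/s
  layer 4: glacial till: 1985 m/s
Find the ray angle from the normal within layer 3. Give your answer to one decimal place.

28.6°

From the normal: θ₁ = 90° − 84.7° = 5.3°.
Snell's law across each interface conserves sin θ / V, so sin θ_3 = V_3·sin θ₁/V₁.
sin θ_3 = 1306 × sin 5.3° / 252 = 0.4787.
θ_3 = 28.60° from the vertical.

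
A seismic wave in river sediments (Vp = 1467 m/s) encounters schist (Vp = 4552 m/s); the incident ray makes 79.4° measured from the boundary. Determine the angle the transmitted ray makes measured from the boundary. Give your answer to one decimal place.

55.2°

Angle from the normal: 90° − 79.4° = 10.6°.
Snell's law: sin θ₂ = (V₂/V₁)·sin θ₁ = (4552/1467)·sin 10.6° = 0.5708.
θ₂ = sin⁻¹(0.5708) = 34.81° (from vertical).
From the interface: 90° − 34.81° = 55.19°.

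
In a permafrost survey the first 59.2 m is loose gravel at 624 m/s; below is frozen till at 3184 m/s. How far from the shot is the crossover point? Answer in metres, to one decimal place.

144.4 m

θ_c = arcsin(624/3184) = 11.30°, so cos θ_c = 0.9806 and tᵢ = 2h cos θ_c/V₁ = 0.1861 s.
At crossover x/V₁ = x/V₂ + tᵢ ⇒ x = tᵢ/(1/V₁ − 1/V₂) = 0.18606/(1.6026e-03 − 3.1407e-04) = 144.40 m.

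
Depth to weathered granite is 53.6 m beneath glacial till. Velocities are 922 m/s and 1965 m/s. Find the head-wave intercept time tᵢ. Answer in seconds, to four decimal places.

θ_c = arcsin(V₁/V₂) = arcsin(922/1965) = 27.98°; cos θ_c = 0.8831.
tᵢ = 2h·cos θ_c / V₁ = 2·53.6·0.8831 / 922 = 0.10268 s.

0.1027 s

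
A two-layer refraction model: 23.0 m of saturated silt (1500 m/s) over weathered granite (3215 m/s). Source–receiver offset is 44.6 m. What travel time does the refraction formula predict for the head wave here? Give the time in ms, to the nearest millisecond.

t = x/V₂ + 2h·√(V₂²−V₁²)/(V₁V₂).
√(V₂²−V₁²) = √(3215²−1500²) = 2843.6 m/s; delay term = 2·23.0·2843.6/(1500·3215) = 0.02712 s.
t = 44.6/3215 + 0.02712 = 0.04100 s.

41 ms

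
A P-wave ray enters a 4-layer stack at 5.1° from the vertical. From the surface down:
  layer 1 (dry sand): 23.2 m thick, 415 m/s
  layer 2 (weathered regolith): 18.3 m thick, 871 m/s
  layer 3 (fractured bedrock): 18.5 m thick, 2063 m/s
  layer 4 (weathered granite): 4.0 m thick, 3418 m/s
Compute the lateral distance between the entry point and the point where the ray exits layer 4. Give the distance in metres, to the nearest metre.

19 m

Apply Snell's law at each interface; in layer i the horizontal offset is hᵢ·tan θᵢ.
Layer 1: θ = 5.10°; offset = 23.2·tan 5.10° = 2.071 m.
Layer 2: sin θ = 871·sin 5.1°/415 = 0.1866, θ = 10.75°; offset = 18.3·tan 10.75° = 3.475 m.
Layer 3: sin θ = 2063·sin 5.1°/415 = 0.4419, θ = 26.23°; offset = 18.5·tan 26.23° = 9.113 m.
Layer 4: sin θ = 3418·sin 5.1°/415 = 0.7321, θ = 47.07°; offset = 4.0·tan 47.07° = 4.299 m.
Σ offsets = 18.959 m.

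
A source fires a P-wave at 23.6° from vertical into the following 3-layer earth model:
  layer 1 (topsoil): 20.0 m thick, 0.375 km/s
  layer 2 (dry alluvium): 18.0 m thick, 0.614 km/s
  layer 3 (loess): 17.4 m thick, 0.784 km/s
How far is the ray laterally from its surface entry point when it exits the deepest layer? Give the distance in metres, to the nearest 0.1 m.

51.0 m

p = sin θ₁/V₁ = sin 23.6°/0.375 = 1.0676e+00 s/km is conserved through the stack.
Layer 1: θ = 23.60°; offset = 20.0·tan 23.60° = 8.738 m.
Layer 2: sin θ = p·0.614 = 0.6555 → θ = 40.96°; offset = 18.0·tan 40.96° = 15.624 m.
Layer 3: sin θ = p·0.784 = 0.8370 → θ = 56.82°; offset = 17.4·tan 56.82° = 26.615 m.
Summing the layer offsets gives 50.976 m.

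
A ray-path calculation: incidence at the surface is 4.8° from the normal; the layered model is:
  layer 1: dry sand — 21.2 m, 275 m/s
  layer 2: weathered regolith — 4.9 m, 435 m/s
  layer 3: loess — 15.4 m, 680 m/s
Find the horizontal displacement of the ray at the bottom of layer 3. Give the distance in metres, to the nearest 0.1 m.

5.7 m

Apply Snell's law at each interface; in layer i the horizontal offset is hᵢ·tan θᵢ.
Layer 1: θ = 4.80°; offset = 21.2·tan 4.80° = 1.780 m.
Layer 2: sin θ = 435·sin 4.8°/275 = 0.1324, θ = 7.61°; offset = 4.9·tan 7.61° = 0.654 m.
Layer 3: sin θ = 680·sin 4.8°/275 = 0.2069, θ = 11.94°; offset = 15.4·tan 11.94° = 3.257 m.
Σ offsets = 5.691 m.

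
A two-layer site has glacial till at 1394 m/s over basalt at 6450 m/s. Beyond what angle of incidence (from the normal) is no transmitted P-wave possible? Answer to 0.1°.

Critical incidence: sin θ_c = V₁/V₂ = 1394/6450 = 0.2161.
θ_c = arcsin 0.2161 = 12.48°.

12.5°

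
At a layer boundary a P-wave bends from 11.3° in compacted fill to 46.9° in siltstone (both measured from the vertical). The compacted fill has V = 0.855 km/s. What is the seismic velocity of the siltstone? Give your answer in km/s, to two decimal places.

sin 11.3° = 0.1959; sin 46.9° = 0.7302.
V₂ = V₁·(sin θ₂/sin θ₁) = 0.855·(0.7302/0.1959) = 3.19 km/s.

3.19 km/s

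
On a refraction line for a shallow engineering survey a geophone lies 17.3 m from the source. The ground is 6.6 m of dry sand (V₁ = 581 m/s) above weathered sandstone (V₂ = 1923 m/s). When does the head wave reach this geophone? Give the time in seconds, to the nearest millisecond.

0.031 s

θ_c = arcsin(V₁/V₂) = arcsin(581/1923) = 17.59°, cos θ_c = 0.9533.
Intercept time tᵢ = 2h cos θ_c / V₁ = 2·6.6·0.9533/581 = 0.02166 s.
t = x/V₂ + tᵢ = 17.3/1923 + 0.02166 = 0.03065 s.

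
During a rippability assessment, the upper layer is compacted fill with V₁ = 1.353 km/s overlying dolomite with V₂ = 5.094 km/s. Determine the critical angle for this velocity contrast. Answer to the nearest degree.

At critical incidence the refracted ray runs along the interface (θ₂ = 90°), so sin θ_c = V₁/V₂.
θ_c = arcsin(1.353/5.094) = arcsin 0.2656 = 15.40°.

15°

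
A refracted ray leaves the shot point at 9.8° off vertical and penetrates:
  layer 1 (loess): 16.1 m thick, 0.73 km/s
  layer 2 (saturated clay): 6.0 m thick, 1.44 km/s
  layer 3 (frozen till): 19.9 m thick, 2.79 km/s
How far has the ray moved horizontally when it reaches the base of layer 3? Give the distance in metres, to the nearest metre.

p = sin θ₁/V₁ = sin 9.8°/0.73 = 2.3316e-01 s/km is conserved through the stack.
Layer 1: θ = 9.80°; offset = 16.1·tan 9.80° = 2.781 m.
Layer 2: sin θ = p·1.44 = 0.3358 → θ = 19.62°; offset = 6.0·tan 19.62° = 2.139 m.
Layer 3: sin θ = p·2.79 = 0.6505 → θ = 40.58°; offset = 19.9·tan 40.58° = 17.045 m.
Σ offsets = 21.965 m.

22 m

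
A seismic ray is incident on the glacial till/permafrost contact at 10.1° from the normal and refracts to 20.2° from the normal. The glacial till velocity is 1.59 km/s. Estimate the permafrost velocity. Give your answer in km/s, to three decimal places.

Snell's law: sin 10.1°/V₁ = sin 20.2°/V₂.
V₂ = V₁·sin 20.2°/sin 10.1° = 1.59 × 1.9690 = 3.131 km/s.

3.131 km/s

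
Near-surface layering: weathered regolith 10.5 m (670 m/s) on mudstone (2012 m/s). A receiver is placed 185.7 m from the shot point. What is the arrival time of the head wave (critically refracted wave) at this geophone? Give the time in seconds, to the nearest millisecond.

0.122 s

θ_c = arcsin(V₁/V₂) = arcsin(670/2012) = 19.45°, cos θ_c = 0.9429.
Intercept time tᵢ = 2h cos θ_c / V₁ = 2·10.5·0.9429/670 = 0.02955 s.
t = x/V₂ + tᵢ = 185.7/2012 + 0.02955 = 0.12185 s.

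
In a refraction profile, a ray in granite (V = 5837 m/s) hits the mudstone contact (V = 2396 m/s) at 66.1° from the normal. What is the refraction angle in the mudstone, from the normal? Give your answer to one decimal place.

22.0°

Snell's law: sin θ₂ = (V₂/V₁)·sin θ₁ = (2396/5837)·sin 66.1° = 0.3753.
θ₂ = arcsin 0.3753 = 22.04° from the normal.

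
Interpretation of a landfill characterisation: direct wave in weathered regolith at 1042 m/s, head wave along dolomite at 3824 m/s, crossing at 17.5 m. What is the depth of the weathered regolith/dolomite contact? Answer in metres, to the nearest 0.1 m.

6.6 m

h = (x_cross/2)·√((V₂−V₁)/(V₂+V₁)).
(V₂−V₁)/(V₂+V₁) = (3824−1042)/(3824+1042) = 0.5717; √ = 0.7561.
h = (17.5/2)·0.7561 = 6.62 m.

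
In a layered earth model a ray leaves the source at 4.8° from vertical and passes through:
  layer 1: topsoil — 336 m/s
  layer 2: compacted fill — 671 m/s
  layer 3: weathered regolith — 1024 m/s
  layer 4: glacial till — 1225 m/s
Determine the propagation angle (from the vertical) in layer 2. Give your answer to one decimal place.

Snell's law across each interface conserves sin θ / V, so sin θ_2 = V_2·sin θ₁/V₁.
sin θ_2 = 671 × sin 4.8° / 336 = 0.1671.
θ_2 = 9.62° from the vertical.

9.6°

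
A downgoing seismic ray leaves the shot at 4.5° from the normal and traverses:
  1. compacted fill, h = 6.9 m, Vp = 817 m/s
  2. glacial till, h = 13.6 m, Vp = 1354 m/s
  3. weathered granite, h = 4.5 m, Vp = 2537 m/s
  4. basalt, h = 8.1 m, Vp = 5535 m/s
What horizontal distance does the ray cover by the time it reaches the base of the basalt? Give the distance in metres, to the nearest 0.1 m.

8.5 m

p = sin θ₁/V₁ = sin 4.5°/817 = 9.6033e-05 s/m is conserved through the stack.
Layer 1: θ = 4.50°; offset = 6.9·tan 4.50° = 0.543 m.
Layer 2: sin θ = p·1354 = 0.1300 → θ = 7.47°; offset = 13.6·tan 7.47° = 1.784 m.
Layer 3: sin θ = p·2537 = 0.2436 → θ = 14.10°; offset = 4.5·tan 14.10° = 1.130 m.
Layer 4: sin θ = p·5535 = 0.5315 → θ = 32.11°; offset = 8.1·tan 32.11° = 5.083 m.
Total horizontal offset = 8.540 m.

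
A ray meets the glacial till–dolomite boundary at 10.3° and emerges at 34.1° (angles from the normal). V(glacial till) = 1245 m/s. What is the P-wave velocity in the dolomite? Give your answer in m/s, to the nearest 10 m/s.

3900 m/s

Snell's law: sin 10.3°/V₁ = sin 34.1°/V₂.
V₂ = V₁·sin 34.1°/sin 10.3° = 1245 × 3.1355 = 3903.73 m/s.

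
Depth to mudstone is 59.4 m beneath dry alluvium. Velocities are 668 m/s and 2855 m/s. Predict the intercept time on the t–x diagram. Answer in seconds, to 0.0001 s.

tᵢ = 2h·√(V₂²−V₁²)/(V₁V₂).
√(V₂²−V₁²) = √(2855²−668²) = 2775.8 m/s.
tᵢ = 2·59.4·2775.8/(668·2855) = 0.17291 s.

0.1729 s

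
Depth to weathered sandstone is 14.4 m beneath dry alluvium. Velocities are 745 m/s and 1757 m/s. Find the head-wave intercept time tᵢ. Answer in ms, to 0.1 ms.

tᵢ = 2h·√(V₂²−V₁²)/(V₁V₂).
√(V₂²−V₁²) = √(1757²−745²) = 1591.2 m/s.
tᵢ = 2·14.4·1591.2/(745·1757) = 0.03501 s.

35.0 ms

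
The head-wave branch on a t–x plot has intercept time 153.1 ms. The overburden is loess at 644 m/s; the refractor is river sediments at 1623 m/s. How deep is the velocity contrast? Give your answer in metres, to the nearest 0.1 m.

h = tᵢ·V₁·V₂ / (2·√(V₂²−V₁²)).
√(V₂²−V₁²) = √(1623² − 644²) = 1489.8 m/s.
h = 0.1531 s × 644 × 1623 / (2 × 1489.8) = 53.71 m.

53.7 m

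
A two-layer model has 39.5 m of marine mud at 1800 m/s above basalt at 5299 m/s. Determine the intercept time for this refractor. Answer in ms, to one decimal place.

tᵢ = 2h·√(V₂²−V₁²)/(V₁V₂).
√(V₂²−V₁²) = √(5299²−1800²) = 4983.9 m/s.
tᵢ = 2·39.5·4983.9/(1800·5299) = 0.04128 s.

41.3 ms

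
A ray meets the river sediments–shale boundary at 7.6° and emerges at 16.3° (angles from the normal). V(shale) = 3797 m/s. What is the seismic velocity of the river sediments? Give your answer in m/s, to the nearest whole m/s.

Snell's law: sin 7.6°/V₁ = sin 16.3°/V₂.
V₁ = V₂·sin 7.6°/sin 16.3° = 3797 × 0.4712 = 1789.23 m/s.

1789 m/s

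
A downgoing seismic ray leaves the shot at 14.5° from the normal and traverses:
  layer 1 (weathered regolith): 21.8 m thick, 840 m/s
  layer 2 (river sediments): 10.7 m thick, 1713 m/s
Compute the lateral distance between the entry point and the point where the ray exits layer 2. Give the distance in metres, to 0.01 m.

p = sin θ₁/V₁ = sin 14.5°/840 = 2.9807e-04 s/m is conserved through the stack.
Layer 1: θ = 14.50°; offset = 21.8·tan 14.50° = 5.6379 m.
Layer 2: sin θ = p·1713 = 0.5106 → θ = 30.70°; offset = 10.7·tan 30.70° = 6.3541 m.
Total horizontal offset = 11.9920 m.

11.99 m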